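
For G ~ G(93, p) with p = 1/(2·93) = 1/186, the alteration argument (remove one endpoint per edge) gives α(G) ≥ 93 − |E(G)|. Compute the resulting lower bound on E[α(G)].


E[|E(G)|] = C(93, 2)·p = 4278 · (1/186) = 23.
E[α(G)] ≥ n − E[|E(G)|] = 93 − 23 = 70.
Numerically: ≈ 70.00000.
(This is only a lower bound; the true E[α(G)] may be larger.)

E[α(G)] ≥ 70 ≈ 70.00000.


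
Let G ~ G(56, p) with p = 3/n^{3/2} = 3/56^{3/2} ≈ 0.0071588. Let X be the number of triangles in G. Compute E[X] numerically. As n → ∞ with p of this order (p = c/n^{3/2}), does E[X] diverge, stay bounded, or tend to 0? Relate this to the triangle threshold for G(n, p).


Number of potential triangles: C(56, 3) = 27720.
Each occurs with probability p³ ≈ (0.0071588)³ ≈ 3.6687460e-07.
By linearity: E[X] = C(56, 3)·p³ ≈ 27720 · 3.6687460e-07 ≈ 0.01017.
Since α = 3/2 > 1, p = c/n^{3/2} = o(1/n) is below the triangle threshold p ~ 1/n. Asymptotically E[X] ~ (c³/6)·n^{3(1−α)} = (3³/6)·n^{-1.5} → 0, so by Markov's inequality G has no triangles w.h.p.

E[X] ≈ 0.01017; in regime p = Θ(1/n^{3/2}) E[X] tends to 0 (below the triangle threshold p ~ 1/n).


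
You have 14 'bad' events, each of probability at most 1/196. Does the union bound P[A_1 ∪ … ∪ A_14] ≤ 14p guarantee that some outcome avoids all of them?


Union bound: P[∪_{i=1}^{14} A_i] ≤ Σ_i P[A_i] ≤ 14·p = 14·(1/196) = 1/14.
Numerically: 1/14 ≈ 0.0714.
Is 1/14 < 1? YES.
Since P[∪ A_i] ≤ 1/14 < 1, the complement has P[∩ A_i^c] ≥ 1 − 1/14 = 13/14 > 0, so some outcome avoids every A_i.

14·p = 1/14 ≈ 0.0714; existence CERTIFIED by the union bound.


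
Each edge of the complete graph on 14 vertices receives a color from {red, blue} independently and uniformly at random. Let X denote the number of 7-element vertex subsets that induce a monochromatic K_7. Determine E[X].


Let X = Σ_S X_S over the C(14, 7) = 3432 subsets S of size 7, where X_S = 1 if the K_7 on S is monochromatic.
For a fixed S, the K_7 on S has C(7, 2) = 21 edges. P[all 21 edges red] = (1/2)^21, and likewise for blue, so P[monochromatic] = 2·(1/2)^21 = 2^{1 − 21} = 1/1048576.
By linearity of expectation: E[X] = C(14, 7) · 2^{1 − 21} = 3432 · 1/1048576 = 429/131072.
Numerically: E[X] ≈ 0.00327.

E[X] = C(14,7)·2^(1−C(7,2)) = 429/131072 ≈ 0.00327.


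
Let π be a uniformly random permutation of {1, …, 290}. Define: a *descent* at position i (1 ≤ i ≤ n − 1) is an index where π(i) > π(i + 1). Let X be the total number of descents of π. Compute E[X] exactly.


Write X = Σ X_I over i = 1, …, 289, with X_I the indicator of one descent.
There are 289 indicators.
For each fixed i, the pair (π(i), π(i+1)) is a uniformly random ordered pair of distinct values from {1, …, 290}; by symmetry P[π(i) > π(i+1)] = 1/2.
By linearity: E[X] = 289 · (1/2) = (290 − 1) · (1/2) = 289/2 ≈ 144.500000.

E[X] = 289/2 = 144.500000.


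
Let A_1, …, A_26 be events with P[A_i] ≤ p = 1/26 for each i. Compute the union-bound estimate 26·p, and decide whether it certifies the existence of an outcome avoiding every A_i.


Union bound: P[∪_{i=1}^{26} A_i] ≤ Σ_i P[A_i] ≤ 26·p = 26·(1/26) = 1.
Numerically: 1 ≈ 1.0000000.
Is 1 < 1? NO.
Since the bound 1 is ≥ 1, the union bound is uninformative here; it does NOT by itself certify existence.

26·p = 1 ≈ 1.0000000; existence NOT certified by the union bound.


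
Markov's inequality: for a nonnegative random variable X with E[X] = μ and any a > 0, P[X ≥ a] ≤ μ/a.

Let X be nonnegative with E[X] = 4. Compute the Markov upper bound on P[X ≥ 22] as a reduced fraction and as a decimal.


μ = E[X] = 4, a = 22.
Markov: P[X ≥ 22] ≤ μ/a = (4)/22 = 2/11.
Numerically: ≈ 0.1818.
(Since a = 22 > μ = 4.0000, the bound 2/11 is < 1 and informative.)

P[X ≥ 22] ≤ 2/11 ≈ 0.1818.


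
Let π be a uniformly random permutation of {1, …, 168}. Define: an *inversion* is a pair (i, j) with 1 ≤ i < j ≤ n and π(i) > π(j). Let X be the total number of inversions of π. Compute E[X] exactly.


Write X = Σ X_I over the C(168, 2) = 14028 pairs i < j, with X_I the indicator of one inversion.
There are 14028 indicators.
For each fixed pair i < j, the values π(i) and π(j) are two distinct elements of {1, …, 168} in uniformly random order; by symmetry P[π(i) > π(j)] = 1/2.
By linearity: E[X] = 14028 · (1/2) = C(168, 2) · (1/2) = 14028/2 = 7014 ≈ 7014.000000.

E[X] = 7014 = 7014.000000.


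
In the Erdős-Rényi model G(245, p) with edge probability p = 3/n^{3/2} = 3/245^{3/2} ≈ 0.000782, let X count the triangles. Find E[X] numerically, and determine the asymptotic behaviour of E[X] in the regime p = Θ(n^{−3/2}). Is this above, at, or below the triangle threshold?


Number of potential triangles: C(245, 3) = 2421090.
Each occurs with probability p³ ≈ (0.000782)³ ≈ 4.78758e-10.
By linearity: E[X] = C(245, 3)·p³ ≈ 2421090 · 4.78758e-10 ≈ 0.001.
Since α = 3/2 > 1, p = c/n^{3/2} = o(1/n) is below the triangle threshold p ~ 1/n. Asymptotically E[X] ~ (c³/6)·n^{3(1−α)} = (3³/6)·n^{-1.5} → 0, so by Markov's inequality G has no triangles w.h.p.

E[X] ≈ 0.001; in regime p = Θ(1/n^{3/2}) E[X] tends to 0 (below the triangle threshold p ~ 1/n).


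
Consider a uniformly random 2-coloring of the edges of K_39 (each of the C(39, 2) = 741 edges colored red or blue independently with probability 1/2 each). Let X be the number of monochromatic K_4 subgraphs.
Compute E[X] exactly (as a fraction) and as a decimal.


Let X = Σ_S X_S over the C(39, 4) = 82251 subsets S of size 4, where X_S = 1 if the K_4 on S is monochromatic.
For a fixed S, the K_4 on S has C(4, 2) = 6 edges. P[all 6 edges red] = (1/2)^6, and likewise for blue, so P[monochromatic] = 2·(1/2)^6 = 2^{1 − 6} = 1/32.
By linearity: E[X] = C(39, 4) · 2^{1 − 6} = 82251 · 1/32 = 82251/32.
Numerically: E[X] ≈ 2570.344.

E[X] = C(39,4)·2^(1−C(4,2)) = 82251/32 ≈ 2570.344.


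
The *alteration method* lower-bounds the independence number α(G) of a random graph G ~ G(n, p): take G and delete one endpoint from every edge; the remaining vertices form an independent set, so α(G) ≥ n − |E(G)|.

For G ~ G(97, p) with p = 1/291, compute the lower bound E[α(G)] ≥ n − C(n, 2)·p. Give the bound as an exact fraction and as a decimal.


E[|E(G)|] = C(97, 2)·p = 4656 · (1/291) = 16.
E[α(G)] ≥ n − E[|E(G)|] = 97 − 16 = 81.
Numerically: ≈ 81.000000.
(This is only a lower bound; the true E[α(G)] may be larger.)

E[α(G)] ≥ 81 ≈ 81.000000.


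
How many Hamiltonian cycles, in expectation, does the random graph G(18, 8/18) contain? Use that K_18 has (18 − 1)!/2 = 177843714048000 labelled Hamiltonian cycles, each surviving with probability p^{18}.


K_18 has (18 − 1)!/2 = 177843714048000 labelled Hamiltonian cycles.
For each such Hamiltonian cycle H, let X_H = 1 if all 18 edges of H are present in G. Then P[X_H = 1] = p^{18} = (4/9)^{18} = 68719476736/150094635296999121.
By linearity of expectation: E[X] = Σ_H E[X_H] = 177843714048000 · p^{18} = 177843714048000 · 68719476736/150094635296999121 = 16764508875398316032000/205891132094649.
Numerically: E[X] ≈ 8.1424e+07.

E[X] = 177843714048000 · (4/9)^{18} = 16764508875398316032000/205891132094649 ≈ 8.1424e+07.


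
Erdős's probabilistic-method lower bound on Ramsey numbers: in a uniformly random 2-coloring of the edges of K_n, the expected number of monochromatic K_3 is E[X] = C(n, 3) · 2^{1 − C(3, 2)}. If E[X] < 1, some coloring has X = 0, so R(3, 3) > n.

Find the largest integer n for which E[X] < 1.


We need C(n, 3) · 2^{1 − 3} < 1, i.e. C(n, 3) < 2^{3 − 1} = 4.
Check values of n near the boundary:
  n = 3: C(3, 3) = 1; 1 < 4? YES
  n = 4: C(4, 3) = 4; 4 < 4? NO
  n = 5: C(5, 3) = 10; 10 < 4? NO
  n = 6: C(6, 3) = 20; 20 < 4? NO
The largest n with C(n, 3) < 4 is n = 3 (where E[X] = 1/4 ≈ 0.2500). Hence R(3, 3) > 3, i.e. R(3, 3) ≥ 4.

Largest n = 3; hence R(3, 3) > 3.


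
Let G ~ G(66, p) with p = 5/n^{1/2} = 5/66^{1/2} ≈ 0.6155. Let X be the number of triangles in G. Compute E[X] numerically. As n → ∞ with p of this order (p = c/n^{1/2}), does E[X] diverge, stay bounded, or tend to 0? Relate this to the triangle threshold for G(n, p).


Number of potential triangles: C(66, 3) = 45760.
Each occurs with probability p³ ≈ (0.6155)³ ≈ 2.331278e-01.
By linearity: E[X] = C(66, 3)·p³ ≈ 45760 · 2.331278e-01 ≈ 10667.9292.
Since α = 1/2 < 1, p = c/n^{1/2} ≫ 1/n is above the triangle threshold p ~ 1/n. Asymptotically E[X] ~ (c³/6)·n^{3(1−α)} = (5³/6)·n^{1.5} → ∞; triangles are abundant w.h.p.

E[X] ≈ 10667.9292; in regime p = Θ(1/n^{1/2}) E[X] diverges (above the triangle threshold p ~ 1/n).


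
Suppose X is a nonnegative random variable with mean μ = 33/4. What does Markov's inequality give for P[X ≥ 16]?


μ = E[X] = 33/4, a = 16.
Markov: P[X ≥ 16] ≤ μ/a = (33/4)/16 = 33/64.
Numerically: ≈ 0.515625.
(Since a = 16 > μ = 8.250000, the bound 33/64 is < 1 and informative.)

P[X ≥ 16] ≤ 33/64 ≈ 0.515625.


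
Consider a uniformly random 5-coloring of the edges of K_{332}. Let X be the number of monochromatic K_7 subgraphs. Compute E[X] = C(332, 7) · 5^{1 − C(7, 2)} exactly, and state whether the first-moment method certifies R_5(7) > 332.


E[X] = C(332, 7) · 5^{1 − 21} = 82772214646616 · 5^{−20} = 82772214646616/95367431640625.
As a reduced fraction: E[X] = 82772214646616/95367431640625 ≈ 0.8679.
Is E[X] < 1? YES.
Since E[X] < 1, there exists a 5-coloring of K_{332} with no monochromatic K_7; hence R_5(7) > 332.

E[X] = 82772214646616/95367431640625 ≈ 0.8679; E[X] < 1, so R_5(7) > 332.


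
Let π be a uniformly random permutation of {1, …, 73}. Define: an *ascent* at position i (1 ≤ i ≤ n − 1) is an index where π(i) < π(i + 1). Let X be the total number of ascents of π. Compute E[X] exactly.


Write X = Σ X_I over i = 1, …, 72, with X_I the indicator of one ascent.
There are 72 indicators.
For each fixed i, the pair (π(i), π(i+1)) is a uniformly random ordered pair of distinct values from {1, …, 73}; by symmetry P[π(i) < π(i+1)] = 1/2.
By linearity: E[X] = 72 · (1/2) = (73 − 1) · (1/2) = 36 ≈ 36.000.

E[X] = 36 = 36.000.


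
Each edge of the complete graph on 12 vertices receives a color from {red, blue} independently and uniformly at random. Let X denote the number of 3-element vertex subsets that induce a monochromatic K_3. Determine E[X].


Let X = Σ_S X_S over the C(12, 3) = 220 subsets S of size 3, where X_S = 1 if the K_3 on S is monochromatic.
For a fixed S, the K_3 on S has C(3, 2) = 3 edges. P[all 3 edges red] = (1/2)^3, and likewise for blue, so P[monochromatic] = 2·(1/2)^3 = 2^{1 − 3} = 1/4.
By linearity of expectation: E[X] = C(12, 3) · 2^{1 − 3} = 220 · 1/4 = 55.
Numerically: E[X] ≈ 55.000000.

E[X] = C(12,3)·2^(1−C(3,2)) = 55 ≈ 55.000000.


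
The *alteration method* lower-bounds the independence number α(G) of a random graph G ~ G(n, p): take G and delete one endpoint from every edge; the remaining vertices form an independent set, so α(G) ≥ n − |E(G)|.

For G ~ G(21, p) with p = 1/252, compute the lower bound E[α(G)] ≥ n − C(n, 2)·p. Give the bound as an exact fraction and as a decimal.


E[|E(G)|] = C(21, 2)·p = 210 · (1/252) = 5/6.
E[α(G)] ≥ n − E[|E(G)|] = 21 − 5/6 = 121/6.
Numerically: ≈ 20.16667.
(This is only a lower bound; the true E[α(G)] may be larger.)

E[α(G)] ≥ 121/6 ≈ 20.16667.


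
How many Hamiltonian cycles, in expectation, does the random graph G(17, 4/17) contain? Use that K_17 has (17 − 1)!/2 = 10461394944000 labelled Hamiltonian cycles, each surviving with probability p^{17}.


K_17 has (17 − 1)!/2 = 10461394944000 labelled Hamiltonian cycles.
For each such Hamiltonian cycle H, let X_H = 1 if all 17 edges of H are present in G. Then P[X_H = 1] = p^{17} = (4/17)^{17} = 17179869184/827240261886336764177.
By linearity: E[X] = Σ_H E[X_H] = 10461394944000 · p^{17} = 10461394944000 · 17179869184/827240261886336764177 = 179725396620079005696000/827240261886336764177.
Numerically: E[X] ≈ 217.26.

E[X] = 10461394944000 · (4/17)^{17} = 179725396620079005696000/827240261886336764177 ≈ 217.26.


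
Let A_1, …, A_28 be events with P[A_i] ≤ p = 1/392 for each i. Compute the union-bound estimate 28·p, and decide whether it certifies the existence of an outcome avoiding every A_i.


Union bound: P[∪_{i=1}^{28} A_i] ≤ Σ_i P[A_i] ≤ 28·p = 28·(1/392) = 1/14.
Numerically: 1/14 ≈ 0.07143.
Is 1/14 < 1? YES.
Since P[∪ A_i] ≤ 1/14 < 1, the complement has P[∩ A_i^c] ≥ 1 − 1/14 = 13/14 > 0, so some outcome avoids every A_i.

28·p = 1/14 ≈ 0.07143; existence CERTIFIED by the union bound.


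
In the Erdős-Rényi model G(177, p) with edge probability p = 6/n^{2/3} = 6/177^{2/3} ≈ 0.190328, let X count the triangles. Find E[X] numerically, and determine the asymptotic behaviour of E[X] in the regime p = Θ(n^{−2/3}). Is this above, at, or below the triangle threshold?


Number of potential triangles: C(177, 3) = 908600.
Each occurs with probability p³ ≈ (0.190328)³ ≈ 6.89457053e-03.
By linearity: E[X] = C(177, 3)·p³ ≈ 908600 · 6.89457053e-03 ≈ 6264.406780.
Since α = 2/3 < 1, p = c/n^{2/3} ≫ 1/n is above the triangle threshold p ~ 1/n. Asymptotically E[X] ~ (c³/6)·n^{3(1−α)} = (6³/6)·n^{1} → ∞; triangles are abundant w.h.p.

E[X] ≈ 6264.406780; in regime p = Θ(1/n^{2/3}) E[X] diverges (above the triangle threshold p ~ 1/n).


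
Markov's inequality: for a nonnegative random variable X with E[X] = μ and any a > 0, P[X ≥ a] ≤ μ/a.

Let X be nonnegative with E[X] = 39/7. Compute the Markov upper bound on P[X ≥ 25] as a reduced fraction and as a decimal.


μ = E[X] = 39/7, a = 25.
Markov: P[X ≥ 25] ≤ μ/a = (39/7)/25 = 39/175.
Numerically: ≈ 0.2229.
(Since a = 25 > μ = 5.5714, the bound 39/175 is < 1 and informative.)

P[X ≥ 25] ≤ 39/175 ≈ 0.2229.


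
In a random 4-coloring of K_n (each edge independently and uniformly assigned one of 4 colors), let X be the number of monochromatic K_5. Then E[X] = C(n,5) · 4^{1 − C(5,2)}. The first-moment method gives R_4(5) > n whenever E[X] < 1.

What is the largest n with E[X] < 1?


We need C(n, 5) · 4^{1 − 10} < 1, i.e. C(n, 5) < 4^{10 − 1} = 262144.
Check values of n near the boundary:
  n = 30: C(30, 5) = 142506; 142506 < 262144? YES
  n = 31: C(31, 5) = 169911; 169911 < 262144? YES
  n = 32: C(32, 5) = 201376; 201376 < 262144? YES
  n = 33: C(33, 5) = 237336; 237336 < 262144? YES
  n = 34: C(34, 5) = 278256; 278256 < 262144? NO
  n = 35: C(35, 5) = 324632; 324632 < 262144? NO
The largest n with C(n, 5) < 262144 is n = 33 (where E[X] = 29667/32768 ≈ 0.905365). Hence R_4(5) > 33, i.e. R_4(5) ≥ 34.

Largest n = 33; hence R_4(5) > 33.


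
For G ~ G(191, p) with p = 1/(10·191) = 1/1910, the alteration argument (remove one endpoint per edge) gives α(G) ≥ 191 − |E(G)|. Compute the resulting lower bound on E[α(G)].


E[|E(G)|] = C(191, 2)·p = 18145 · (1/1910) = 19/2.
E[α(G)] ≥ n − E[|E(G)|] = 191 − 19/2 = 363/2.
Numerically: ≈ 181.500000.
(This is only a lower bound; the true E[α(G)] may be larger.)

E[α(G)] ≥ 363/2 ≈ 181.500000.


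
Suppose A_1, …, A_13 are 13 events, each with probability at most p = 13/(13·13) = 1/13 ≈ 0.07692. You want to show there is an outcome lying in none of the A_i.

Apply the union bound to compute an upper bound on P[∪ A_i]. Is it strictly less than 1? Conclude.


Union bound: P[∪_{i=1}^{13} A_i] ≤ Σ_i P[A_i] ≤ 13·p = 13·(1/13) = 1.
Numerically: 1 ≈ 1.00000.
Is 1 < 1? NO.
Since the bound 1 is ≥ 1, the union bound is uninformative here; it does NOT by itself certify existence.

13·p = 1 ≈ 1.00000; existence NOT certified by the union bound.


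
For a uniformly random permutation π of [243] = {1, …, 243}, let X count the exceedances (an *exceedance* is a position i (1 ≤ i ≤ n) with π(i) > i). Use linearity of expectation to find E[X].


Write X = Σ_{i=1}^{243} X_i, where X_i = 1_{π(i) > i}.
For each fixed i, π(i) is uniform over {1, …, 243} (marginal of a uniform permutation), so P[π(i) > i] = (n − i)/n. Summing: Σ_{i=1}^{243} (n − i)/n = (0 + 1 + … + 242)/243 = 243(243 − 1)/(2·243) = (243 − 1)/2.
Hence E[X] = Σ_{i=1}^{243} (243 − i)/243 = 121 ≈ 121.000000.

E[X] = 121 = 121.000000.


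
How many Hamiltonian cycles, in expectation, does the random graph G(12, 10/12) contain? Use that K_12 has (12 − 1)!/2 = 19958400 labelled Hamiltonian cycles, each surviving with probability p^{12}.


K_12 has (12 − 1)!/2 = 19958400 labelled Hamiltonian cycles.
For each such Hamiltonian cycle H, let X_H = 1 if all 12 edges of H are present in G. Then P[X_H = 1] = p^{12} = (5/6)^{12} = 244140625/2176782336.
Summing the indicators: E[X] = Σ_H E[X_H] = 19958400 · p^{12} = 19958400 · 244140625/2176782336 = 469970703125/209952.
Numerically: E[X] ≈ 2.24e+06.

E[X] = 19958400 · (5/6)^{12} = 469970703125/209952 ≈ 2.24e+06.


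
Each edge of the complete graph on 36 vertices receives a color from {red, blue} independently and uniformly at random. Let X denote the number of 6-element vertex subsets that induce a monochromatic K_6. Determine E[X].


Let X = Σ_S X_S over the C(36, 6) = 1947792 subsets S of size 6, where X_S = 1 if the K_6 on S is monochromatic.
For a fixed S, the K_6 on S has C(6, 2) = 15 edges. P[all 15 edges red] = (1/2)^15, and likewise for blue, so P[monochromatic] = 2·(1/2)^15 = 2^{1 − 15} = 1/16384.
By linearity: E[X] = C(36, 6) · 2^{1 − 15} = 1947792 · 1/16384 = 121737/1024.
Numerically: E[X] ≈ 118.884.

E[X] = C(36,6)·2^(1−C(6,2)) = 121737/1024 ≈ 118.884.


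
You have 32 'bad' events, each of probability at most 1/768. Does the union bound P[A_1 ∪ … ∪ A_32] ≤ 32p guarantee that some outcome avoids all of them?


Union bound: P[∪_{i=1}^{32} A_i] ≤ Σ_i P[A_i] ≤ 32·p = 32·(1/768) = 1/24.
Numerically: 1/24 ≈ 0.0416667.
Is 1/24 < 1? YES.
Since P[∪ A_i] ≤ 1/24 < 1, the complement has P[∩ A_i^c] ≥ 1 − 1/24 = 23/24 > 0, so some outcome avoids every A_i.

32·p = 1/24 ≈ 0.0416667; existence CERTIFIED by the union bound.


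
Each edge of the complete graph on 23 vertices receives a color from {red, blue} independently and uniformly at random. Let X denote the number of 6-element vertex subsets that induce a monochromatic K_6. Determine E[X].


Let X = Σ_S X_S over the C(23, 6) = 100947 subsets S of size 6, where X_S = 1 if the K_6 on S is monochromatic.
For a fixed S, the K_6 on S has C(6, 2) = 15 edges. P[all 15 edges red] = (1/2)^15, and likewise for blue, so P[monochromatic] = 2·(1/2)^15 = 2^{1 − 15} = 1/16384.
Summing: E[X] = C(23, 6) · 2^{1 − 15} = 100947 · 1/16384 = 100947/16384.
Numerically: E[X] ≈ 6.16132.

E[X] = C(23,6)·2^(1−C(6,2)) = 100947/16384 ≈ 6.16132.


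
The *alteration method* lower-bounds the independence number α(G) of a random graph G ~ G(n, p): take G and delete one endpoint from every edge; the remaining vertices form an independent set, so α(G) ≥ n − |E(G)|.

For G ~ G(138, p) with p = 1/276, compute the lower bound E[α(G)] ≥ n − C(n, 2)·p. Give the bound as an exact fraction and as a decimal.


E[|E(G)|] = C(138, 2)·p = 9453 · (1/276) = 137/4.
E[α(G)] ≥ n − E[|E(G)|] = 138 − 137/4 = 415/4.
Numerically: ≈ 103.7500.
(This is only a lower bound; the true E[α(G)] may be larger.)

E[α(G)] ≥ 415/4 ≈ 103.7500.


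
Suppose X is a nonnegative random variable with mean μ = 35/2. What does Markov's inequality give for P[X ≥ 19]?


μ = E[X] = 35/2, a = 19.
Markov: P[X ≥ 19] ≤ μ/a = (35/2)/19 = 35/38.
Numerically: ≈ 0.9211.
(Since a = 19 > μ = 17.5000, the bound 35/38 is < 1 and informative.)

P[X ≥ 19] ≤ 35/38 ≈ 0.9211.


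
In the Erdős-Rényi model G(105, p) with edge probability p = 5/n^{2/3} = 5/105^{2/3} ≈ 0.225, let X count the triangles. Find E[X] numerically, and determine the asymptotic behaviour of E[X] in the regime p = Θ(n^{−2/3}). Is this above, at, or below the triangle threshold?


Number of potential triangles: C(105, 3) = 187460.
Each occurs with probability p³ ≈ (0.225)³ ≈ 1.13379e-02.
By linearity: E[X] = C(105, 3)·p³ ≈ 187460 · 1.13379e-02 ≈ 2125.397.
Since α = 2/3 < 1, p = c/n^{2/3} ≫ 1/n is above the triangle threshold p ~ 1/n. Asymptotically E[X] ~ (c³/6)·n^{3(1−α)} = (5³/6)·n^{1} → ∞; triangles are abundant w.h.p.

E[X] ≈ 2125.397; in regime p = Θ(1/n^{2/3}) E[X] diverges (above the triangle threshold p ~ 1/n).


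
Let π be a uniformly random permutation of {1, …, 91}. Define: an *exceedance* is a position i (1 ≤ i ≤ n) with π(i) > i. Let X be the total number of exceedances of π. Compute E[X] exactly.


Write X = Σ_{i=1}^{91} X_i, where X_i = 1_{π(i) > i}.
For each fixed i, π(i) is uniform over {1, …, 91} (marginal of a uniform permutation), so P[π(i) > i] = (n − i)/n. Summing: Σ_{i=1}^{91} (n − i)/n = (0 + 1 + … + 90)/91 = 91(91 − 1)/(2·91) = (91 − 1)/2.
Hence E[X] = Σ_{i=1}^{91} (91 − i)/91 = 45 ≈ 45.0000.

E[X] = 45 = 45.0000.


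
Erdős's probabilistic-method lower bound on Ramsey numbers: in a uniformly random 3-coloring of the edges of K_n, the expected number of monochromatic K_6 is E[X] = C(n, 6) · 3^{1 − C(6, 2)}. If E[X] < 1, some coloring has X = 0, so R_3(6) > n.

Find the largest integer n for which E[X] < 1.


We need C(n, 6) · 3^{1 − 15} < 1, i.e. C(n, 6) < 3^{15 − 1} = 4782969.
Check values of n near the boundary:
  n = 39: C(39, 6) = 3262623; 3262623 < 4782969? YES
  n = 40: C(40, 6) = 3838380; 3838380 < 4782969? YES
  n = 41: C(41, 6) = 4496388; 4496388 < 4782969? YES
  n = 42: C(42, 6) = 5245786; 5245786 < 4782969? NO
  n = 43: C(43, 6) = 6096454; 6096454 < 4782969? NO
The largest n with C(n, 6) < 4782969 is n = 41 (where E[X] = 1498796/1594323 ≈ 0.940083). Hence R_3(6) > 41, i.e. R_3(6) ≥ 42.

Largest n = 41; hence R_3(6) > 41.


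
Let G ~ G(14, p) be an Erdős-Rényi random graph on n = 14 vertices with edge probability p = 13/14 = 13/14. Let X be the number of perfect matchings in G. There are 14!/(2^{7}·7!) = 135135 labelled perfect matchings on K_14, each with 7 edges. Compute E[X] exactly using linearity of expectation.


K_14 has 14!/(2^{7}·7!) = 135135 labelled perfect matchings.
For each such perfect matching H, let X_H = 1 if all 7 edges of H are present in G. Then P[X_H = 1] = p^{7} = (13/14)^{7} = 62748517/105413504.
By linearity of expectation: E[X] = Σ_H E[X_H] = 135135 · p^{7} = 135135 · 62748517/105413504 = 1211360120685/15059072.
Numerically: E[X] ≈ 8.04e+04.

E[X] = 135135 · (13/14)^{7} = 1211360120685/15059072 ≈ 8.04e+04.


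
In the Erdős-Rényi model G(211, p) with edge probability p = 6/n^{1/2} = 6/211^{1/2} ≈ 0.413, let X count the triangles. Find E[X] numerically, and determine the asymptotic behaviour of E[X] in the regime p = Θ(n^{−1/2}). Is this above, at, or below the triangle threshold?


Number of potential triangles: C(211, 3) = 1543465.
Each occurs with probability p³ ≈ (0.413)³ ≈ 7.04742e-02.
By linearity: E[X] = C(211, 3)·p³ ≈ 1543465 · 7.04742e-02 ≈ 108774.439.
Since α = 1/2 < 1, p = c/n^{1/2} ≫ 1/n is above the triangle threshold p ~ 1/n. Asymptotically E[X] ~ (c³/6)·n^{3(1−α)} = (6³/6)·n^{1.5} → ∞; triangles are abundant w.h.p.

E[X] ≈ 108774.439; in regime p = Θ(1/n^{1/2}) E[X] diverges (above the triangle threshold p ~ 1/n).


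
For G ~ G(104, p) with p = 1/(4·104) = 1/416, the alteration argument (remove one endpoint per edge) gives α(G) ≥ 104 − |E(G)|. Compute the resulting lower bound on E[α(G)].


E[|E(G)|] = C(104, 2)·p = 5356 · (1/416) = 103/8.
E[α(G)] ≥ n − E[|E(G)|] = 104 − 103/8 = 729/8.
Numerically: ≈ 91.12500.
(This is only a lower bound; the true E[α(G)] may be larger.)

E[α(G)] ≥ 729/8 ≈ 91.12500.


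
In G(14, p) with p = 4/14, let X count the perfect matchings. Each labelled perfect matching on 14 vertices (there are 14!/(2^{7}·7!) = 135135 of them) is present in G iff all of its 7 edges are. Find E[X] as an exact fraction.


K_14 has 14!/(2^{7}·7!) = 135135 labelled perfect matchings.
For each such perfect matching H, let X_H = 1 if all 7 edges of H are present in G. Then P[X_H = 1] = p^{7} = (2/7)^{7} = 128/823543.
By linearity: E[X] = Σ_H E[X_H] = 135135 · p^{7} = 135135 · 128/823543 = 2471040/117649.
Numerically: E[X] ≈ 21.0035.

E[X] = 135135 · (2/7)^{7} = 2471040/117649 ≈ 21.0035.


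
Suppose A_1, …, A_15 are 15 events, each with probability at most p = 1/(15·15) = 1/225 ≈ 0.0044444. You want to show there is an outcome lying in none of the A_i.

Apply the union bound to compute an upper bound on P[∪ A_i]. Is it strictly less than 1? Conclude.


Union bound: P[∪_{i=1}^{15} A_i] ≤ Σ_i P[A_i] ≤ 15·p = 15·(1/225) = 1/15.
Numerically: 1/15 ≈ 0.0666667.
Is 1/15 < 1? YES.
Since P[∪ A_i] ≤ 1/15 < 1, the complement has P[∩ A_i^c] ≥ 1 − 1/15 = 14/15 > 0, so some outcome avoids every A_i.

15·p = 1/15 ≈ 0.0666667; existence CERTIFIED by the union bound.


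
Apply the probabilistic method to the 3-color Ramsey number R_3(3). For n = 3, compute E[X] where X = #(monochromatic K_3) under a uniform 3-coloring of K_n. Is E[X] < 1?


E[X] = C(3, 3) · 3^{1 − 3} = 1 · 3^{−2} = 1/9.
As a reduced fraction: E[X] = 1/9 ≈ 0.111111.
Is E[X] < 1? YES.
Since E[X] < 1, there exists a 3-coloring of K_{3} with no monochromatic K_3; hence R_3(3) > 3.

E[X] = 1/9 ≈ 0.111111; E[X] < 1, so R_3(3) > 3.


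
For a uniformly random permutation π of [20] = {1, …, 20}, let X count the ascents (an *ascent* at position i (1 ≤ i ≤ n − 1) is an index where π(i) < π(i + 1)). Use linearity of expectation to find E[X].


Write X = Σ X_I over i = 1, …, 19, with X_I the indicator of one ascent.
There are 19 indicators.
For each fixed i, the pair (π(i), π(i+1)) is a uniformly random ordered pair of distinct values from {1, …, 20}; by symmetry P[π(i) < π(i+1)] = 1/2.
By linearity: E[X] = 19 · (1/2) = (20 − 1) · (1/2) = 19/2 ≈ 9.500000.

E[X] = 19/2 = 9.500000.


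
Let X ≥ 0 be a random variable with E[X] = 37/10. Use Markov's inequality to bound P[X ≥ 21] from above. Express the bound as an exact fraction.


μ = E[X] = 37/10, a = 21.
Markov: P[X ≥ 21] ≤ μ/a = (37/10)/21 = 37/210.
Numerically: ≈ 0.1762.
(Since a = 21 > μ = 3.7000, the bound 37/210 is < 1 and informative.)

P[X ≥ 21] ≤ 37/210 ≈ 0.1762.


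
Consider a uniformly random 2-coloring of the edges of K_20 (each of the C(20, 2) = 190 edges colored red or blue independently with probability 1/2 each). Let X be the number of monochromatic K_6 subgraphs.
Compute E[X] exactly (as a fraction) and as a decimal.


Let X = Σ_S X_S over the C(20, 6) = 38760 subsets S of size 6, where X_S = 1 if the K_6 on S is monochromatic.
For a fixed S, the K_6 on S has C(6, 2) = 15 edges. P[all 15 edges red] = (1/2)^15, and likewise for blue, so P[monochromatic] = 2·(1/2)^15 = 2^{1 − 15} = 1/16384.
By linearity: E[X] = C(20, 6) · 2^{1 − 15} = 38760 · 1/16384 = 4845/2048.
Numerically: E[X] ≈ 2.3657.

E[X] = C(20,6)·2^(1−C(6,2)) = 4845/2048 ≈ 2.3657.


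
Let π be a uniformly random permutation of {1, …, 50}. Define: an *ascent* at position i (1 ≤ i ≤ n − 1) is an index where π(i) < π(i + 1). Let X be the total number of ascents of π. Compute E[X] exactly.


Write X = Σ X_I over i = 1, …, 49, with X_I the indicator of one ascent.
There are 49 indicators.
For each fixed i, the pair (π(i), π(i+1)) is a uniformly random ordered pair of distinct values from {1, …, 50}; by symmetry P[π(i) < π(i+1)] = 1/2.
By linearity: E[X] = 49 · (1/2) = (50 − 1) · (1/2) = 49/2 ≈ 24.5000.

E[X] = 49/2 = 24.5000.


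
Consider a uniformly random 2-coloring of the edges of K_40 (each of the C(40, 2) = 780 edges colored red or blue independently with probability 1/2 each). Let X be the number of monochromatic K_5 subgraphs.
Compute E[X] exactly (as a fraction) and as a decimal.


Let X = Σ_S X_S over the C(40, 5) = 658008 subsets S of size 5, where X_S = 1 if the K_5 on S is monochromatic.
For a fixed S, the K_5 on S has C(5, 2) = 10 edges. P[all 10 edges red] = (1/2)^10, and likewise for blue, so P[monochromatic] = 2·(1/2)^10 = 2^{1 − 10} = 1/512.
By linearity: E[X] = C(40, 5) · 2^{1 − 10} = 658008 · 1/512 = 82251/64.
Numerically: E[X] ≈ 1285.17188.

E[X] = C(40,5)·2^(1−C(5,2)) = 82251/64 ≈ 1285.17188.


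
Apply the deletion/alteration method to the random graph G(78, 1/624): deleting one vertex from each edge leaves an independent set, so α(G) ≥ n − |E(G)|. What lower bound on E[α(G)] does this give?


E[|E(G)|] = C(78, 2)·p = 3003 · (1/624) = 77/16.
E[α(G)] ≥ n − E[|E(G)|] = 78 − 77/16 = 1171/16.
Numerically: ≈ 73.1875.
(This is only a lower bound; the true E[α(G)] may be larger.)

E[α(G)] ≥ 1171/16 ≈ 73.1875.


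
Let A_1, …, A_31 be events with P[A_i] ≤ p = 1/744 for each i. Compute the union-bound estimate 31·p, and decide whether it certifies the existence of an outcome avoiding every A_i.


Union bound: P[∪_{i=1}^{31} A_i] ≤ Σ_i P[A_i] ≤ 31·p = 31·(1/744) = 1/24.
Numerically: 1/24 ≈ 0.042.
Is 1/24 < 1? YES.
Since P[∪ A_i] ≤ 1/24 < 1, the complement has P[∩ A_i^c] ≥ 1 − 1/24 = 23/24 > 0, so some outcome avoids every A_i.

31·p = 1/24 ≈ 0.042; existence CERTIFIED by the union bound.


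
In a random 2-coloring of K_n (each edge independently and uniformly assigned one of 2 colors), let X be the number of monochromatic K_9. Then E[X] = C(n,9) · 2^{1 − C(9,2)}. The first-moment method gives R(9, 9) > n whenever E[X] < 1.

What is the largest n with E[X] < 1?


We need C(n, 9) · 2^{1 − 36} < 1, i.e. C(n, 9) < 2^{36 − 1} = 34359738368.
Check values of n near the boundary:
  n = 59: C(59, 9) = 12565671261; 12565671261 < 34359738368? YES
  n = 60: C(60, 9) = 14783142660; 14783142660 < 34359738368? YES
  n = 61: C(61, 9) = 17341763505; 17341763505 < 34359738368? YES
  n = 62: C(62, 9) = 20286591270; 20286591270 < 34359738368? YES
  n = 63: C(63, 9) = 23667689815; 23667689815 < 34359738368? YES
  n = 64: C(64, 9) = 27540584512; 27540584512 < 34359738368? YES
  n = 65: C(65, 9) = 31966749880; 31966749880 < 34359738368? YES
  n = 66: C(66, 9) = 37014131440; 37014131440 < 34359738368? NO
  n = 67: C(67, 9) = 42757703560; 42757703560 < 34359738368? NO
  n = 68: C(68, 9) = 49280065120; 49280065120 < 34359738368? NO
The largest n with C(n, 9) < 34359738368 is n = 65 (where E[X] = 3995843735/4294967296 ≈ 0.9303549). Hence R(9, 9) > 65, i.e. R(9, 9) ≥ 66.

Largest n = 65; hence R(9, 9) > 65.


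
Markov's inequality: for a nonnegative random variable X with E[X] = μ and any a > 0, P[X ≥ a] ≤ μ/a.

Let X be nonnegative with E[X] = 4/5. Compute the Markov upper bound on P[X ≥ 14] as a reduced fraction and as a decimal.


μ = E[X] = 4/5, a = 14.
Markov: P[X ≥ 14] ≤ μ/a = (4/5)/14 = 2/35.
Numerically: ≈ 0.05714.
(Since a = 14 > μ = 0.80000, the bound 2/35 is < 1 and informative.)

P[X ≥ 14] ≤ 2/35 ≈ 0.05714.


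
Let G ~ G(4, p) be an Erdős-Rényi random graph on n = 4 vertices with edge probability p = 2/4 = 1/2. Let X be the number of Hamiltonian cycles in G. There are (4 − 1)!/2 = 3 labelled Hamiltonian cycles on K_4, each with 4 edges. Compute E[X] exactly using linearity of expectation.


K_4 has (4 − 1)!/2 = 3 labelled Hamiltonian cycles.
For each such Hamiltonian cycle H, let X_H = 1 if all 4 edges of H are present in G. Then P[X_H = 1] = p^{4} = (1/2)^{4} = 1/16.
By linearity: E[X] = Σ_H E[X_H] = 3 · p^{4} = 3 · 1/16 = 3/16.
Numerically: E[X] ≈ 0.1875.

E[X] = 3 · (1/2)^{4} = 3/16 ≈ 0.1875.


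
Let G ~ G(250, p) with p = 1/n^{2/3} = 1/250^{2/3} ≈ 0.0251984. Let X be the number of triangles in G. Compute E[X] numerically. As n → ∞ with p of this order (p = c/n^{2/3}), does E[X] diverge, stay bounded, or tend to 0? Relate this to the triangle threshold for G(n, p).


Number of potential triangles: C(250, 3) = 2573000.
Each occurs with probability p³ ≈ (0.0251984)³ ≈ 1.60000000e-05.
By linearity: E[X] = C(250, 3)·p³ ≈ 2573000 · 1.60000000e-05 ≈ 41.168000.
Since α = 2/3 < 1, p = c/n^{2/3} ≫ 1/n is above the triangle threshold p ~ 1/n. Asymptotically E[X] ~ (c³/6)·n^{3(1−α)} = (1³/6)·n^{1} → ∞; triangles are abundant w.h.p.

E[X] ≈ 41.168000; in regime p = Θ(1/n^{2/3}) E[X] diverges (above the triangle threshold p ~ 1/n).


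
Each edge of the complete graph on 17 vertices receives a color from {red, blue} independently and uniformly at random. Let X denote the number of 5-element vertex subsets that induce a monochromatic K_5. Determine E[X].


Let X = Σ_S X_S over the C(17, 5) = 6188 subsets S of size 5, where X_S = 1 if the K_5 on S is monochromatic.
For a fixed S, the K_5 on S has C(5, 2) = 10 edges. P[all 10 edges red] = (1/2)^10, and likewise for blue, so P[monochromatic] = 2·(1/2)^10 = 2^{1 − 10} = 1/512.
By linearity of expectation: E[X] = C(17, 5) · 2^{1 − 10} = 6188 · 1/512 = 1547/128.
Numerically: E[X] ≈ 12.0859.

E[X] = C(17,5)·2^(1−C(5,2)) = 1547/128 ≈ 12.0859.


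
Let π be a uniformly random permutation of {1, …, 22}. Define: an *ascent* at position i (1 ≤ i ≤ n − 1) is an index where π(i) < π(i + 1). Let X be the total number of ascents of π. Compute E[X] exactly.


Write X = Σ X_I over i = 1, …, 21, with X_I the indicator of one ascent.
There are 21 indicators.
For each fixed i, the pair (π(i), π(i+1)) is a uniformly random ordered pair of distinct values from {1, …, 22}; by symmetry P[π(i) < π(i+1)] = 1/2.
By linearity: E[X] = 21 · (1/2) = (22 − 1) · (1/2) = 21/2 ≈ 10.500.

E[X] = 21/2 = 10.500.


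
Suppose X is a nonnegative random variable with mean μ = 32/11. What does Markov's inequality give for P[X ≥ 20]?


μ = E[X] = 32/11, a = 20.
Markov: P[X ≥ 20] ≤ μ/a = (32/11)/20 = 8/55.
Numerically: ≈ 0.145455.
(Since a = 20 > μ = 2.909091, the bound 8/55 is < 1 and informative.)

P[X ≥ 20] ≤ 8/55 ≈ 0.145455.


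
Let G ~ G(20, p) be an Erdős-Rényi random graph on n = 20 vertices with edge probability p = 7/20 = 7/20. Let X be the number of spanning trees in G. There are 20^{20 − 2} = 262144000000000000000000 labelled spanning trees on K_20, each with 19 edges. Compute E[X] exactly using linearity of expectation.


K_20 has 20^{20 − 2} = 262144000000000000000000 labelled spanning trees.
For each such spanning tree H, let X_H = 1 if all 19 edges of H are present in G. Then P[X_H = 1] = p^{19} = (7/20)^{19} = 11398895185373143/5242880000000000000000000.
Summing the indicators: E[X] = Σ_H E[X_H] = 262144000000000000000000 · p^{19} = 262144000000000000000000 · 11398895185373143/5242880000000000000000000 = 11398895185373143/20.
Numerically: E[X] ≈ 5.6994e+14.

E[X] = 262144000000000000000000 · (7/20)^{19} = 11398895185373143/20 ≈ 5.6994e+14.


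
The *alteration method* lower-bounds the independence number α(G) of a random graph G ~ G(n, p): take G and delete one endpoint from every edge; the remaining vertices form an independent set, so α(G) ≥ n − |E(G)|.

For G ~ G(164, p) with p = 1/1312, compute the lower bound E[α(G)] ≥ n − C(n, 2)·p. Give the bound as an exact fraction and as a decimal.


E[|E(G)|] = C(164, 2)·p = 13366 · (1/1312) = 163/16.
E[α(G)] ≥ n − E[|E(G)|] = 164 − 163/16 = 2461/16.
Numerically: ≈ 153.812500.
(This is only a lower bound; the true E[α(G)] may be larger.)

E[α(G)] ≥ 2461/16 ≈ 153.812500.


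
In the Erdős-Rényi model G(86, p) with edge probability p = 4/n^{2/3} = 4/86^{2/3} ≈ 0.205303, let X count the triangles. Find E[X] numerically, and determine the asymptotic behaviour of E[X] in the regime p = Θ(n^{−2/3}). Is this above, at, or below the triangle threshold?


Number of potential triangles: C(86, 3) = 102340.
Each occurs with probability p³ ≈ (0.205303)³ ≈ 8.65332612e-03.
By linearity: E[X] = C(86, 3)·p³ ≈ 102340 · 8.65332612e-03 ≈ 885.581395.
Since α = 2/3 < 1, p = c/n^{2/3} ≫ 1/n is above the triangle threshold p ~ 1/n. Asymptotically E[X] ~ (c³/6)·n^{3(1−α)} = (4³/6)·n^{1} → ∞; triangles are abundant w.h.p.

E[X] ≈ 885.581395; in regime p = Θ(1/n^{2/3}) E[X] diverges (above the triangle threshold p ~ 1/n).


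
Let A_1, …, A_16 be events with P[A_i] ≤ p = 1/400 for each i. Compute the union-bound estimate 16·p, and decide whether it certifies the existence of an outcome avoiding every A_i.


Union bound: P[∪_{i=1}^{16} A_i] ≤ Σ_i P[A_i] ≤ 16·p = 16·(1/400) = 1/25.
Numerically: 1/25 ≈ 0.0400000.
Is 1/25 < 1? YES.
Since P[∪ A_i] ≤ 1/25 < 1, the complement has P[∩ A_i^c] ≥ 1 − 1/25 = 24/25 > 0, so some outcome avoids every A_i.

16·p = 1/25 ≈ 0.0400000; existence CERTIFIED by the union bound.


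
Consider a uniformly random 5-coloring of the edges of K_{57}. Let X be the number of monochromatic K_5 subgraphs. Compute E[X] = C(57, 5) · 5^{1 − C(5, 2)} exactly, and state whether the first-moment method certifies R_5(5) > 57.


E[X] = C(57, 5) · 5^{1 − 10} = 4187106 · 5^{−9} = 4187106/1953125.
As a reduced fraction: E[X] = 4187106/1953125 ≈ 2.14380.
Is E[X] < 1? NO.
Since E[X] ≥ 1, the first-moment bound is inconclusive at n = 57; it does NOT by itself certify R_5(5) > 57.

E[X] = 4187106/1953125 ≈ 2.14380; E[X] ≥ 1; first-moment method inconclusive here.


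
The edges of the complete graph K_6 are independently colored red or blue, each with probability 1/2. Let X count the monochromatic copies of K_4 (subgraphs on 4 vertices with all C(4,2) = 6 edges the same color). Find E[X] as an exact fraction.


Let X = Σ_S X_S over the C(6, 4) = 15 subsets S of size 4, where X_S = 1 if the K_4 on S is monochromatic.
For a fixed S, the K_4 on S has C(4, 2) = 6 edges. P[all 6 edges red] = (1/2)^6, and likewise for blue, so P[monochromatic] = 2·(1/2)^6 = 2^{1 − 6} = 1/32.
By linearity of expectation: E[X] = C(6, 4) · 2^{1 − 6} = 15 · 1/32 = 15/32.
Numerically: E[X] ≈ 0.468750.

E[X] = C(6,4)·2^(1−C(4,2)) = 15/32 ≈ 0.468750.


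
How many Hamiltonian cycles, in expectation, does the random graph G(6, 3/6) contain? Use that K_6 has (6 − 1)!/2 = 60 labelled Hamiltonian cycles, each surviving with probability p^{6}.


K_6 has (6 − 1)!/2 = 60 labelled Hamiltonian cycles.
For each such Hamiltonian cycle H, let X_H = 1 if all 6 edges of H are present in G. Then P[X_H = 1] = p^{6} = (1/2)^{6} = 1/64.
By linearity of expectation: E[X] = Σ_H E[X_H] = 60 · p^{6} = 60 · 1/64 = 15/16.
Numerically: E[X] ≈ 0.9375.

E[X] = 60 · (1/2)^{6} = 15/16 ≈ 0.9375.


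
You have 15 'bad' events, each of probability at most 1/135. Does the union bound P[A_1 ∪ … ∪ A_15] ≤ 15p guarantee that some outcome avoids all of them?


Union bound: P[∪_{i=1}^{15} A_i] ≤ Σ_i P[A_i] ≤ 15·p = 15·(1/135) = 1/9.
Numerically: 1/9 ≈ 0.11111.
Is 1/9 < 1? YES.
Since P[∪ A_i] ≤ 1/9 < 1, the complement has P[∩ A_i^c] ≥ 1 − 1/9 = 8/9 > 0, so some outcome avoids every A_i.

15·p = 1/9 ≈ 0.11111; existence CERTIFIED by the union bound.


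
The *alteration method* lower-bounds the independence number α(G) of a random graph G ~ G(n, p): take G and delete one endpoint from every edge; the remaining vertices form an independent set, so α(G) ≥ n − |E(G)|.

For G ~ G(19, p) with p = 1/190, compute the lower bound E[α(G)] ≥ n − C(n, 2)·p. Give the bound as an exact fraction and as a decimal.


E[|E(G)|] = C(19, 2)·p = 171 · (1/190) = 9/10.
E[α(G)] ≥ n − E[|E(G)|] = 19 − 9/10 = 181/10.
Numerically: ≈ 18.1000.
(This is only a lower bound; the true E[α(G)] may be larger.)

E[α(G)] ≥ 181/10 ≈ 18.1000.


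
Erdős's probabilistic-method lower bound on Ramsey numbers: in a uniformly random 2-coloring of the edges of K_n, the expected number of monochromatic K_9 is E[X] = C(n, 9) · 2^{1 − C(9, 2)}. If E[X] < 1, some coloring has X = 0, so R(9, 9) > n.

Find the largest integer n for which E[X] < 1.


We need C(n, 9) · 2^{1 − 36} < 1, i.e. C(n, 9) < 2^{36 − 1} = 34359738368.
Check values of n near the boundary:
  n = 60: C(60, 9) = 14783142660; 14783142660 < 34359738368? YES
  n = 61: C(61, 9) = 17341763505; 17341763505 < 34359738368? YES
  n = 62: C(62, 9) = 20286591270; 20286591270 < 34359738368? YES
  n = 63: C(63, 9) = 23667689815; 23667689815 < 34359738368? YES
  n = 64: C(64, 9) = 27540584512; 27540584512 < 34359738368? YES
  n = 65: C(65, 9) = 31966749880; 31966749880 < 34359738368? YES
  n = 66: C(66, 9) = 37014131440; 37014131440 < 34359738368? NO
  n = 67: C(67, 9) = 42757703560; 42757703560 < 34359738368? NO
The largest n with C(n, 9) < 34359738368 is n = 65 (where E[X] = 3995843735/4294967296 ≈ 0.9304). Hence R(9, 9) > 65, i.e. R(9, 9) ≥ 66.

Largest n = 65; hence R(9, 9) > 65.
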